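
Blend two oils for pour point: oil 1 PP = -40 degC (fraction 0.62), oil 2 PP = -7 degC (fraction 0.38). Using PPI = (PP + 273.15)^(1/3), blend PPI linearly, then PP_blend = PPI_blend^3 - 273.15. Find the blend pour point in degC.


PPI_1 = (-40 + 273.15)^(1/3) = 6.15477
PPI_2 = (-7 + 273.15)^(1/3) = 6.432436
PPI_blend = 0.62 * 6.15477 + 0.38 * 6.432436 = 6.260283
PP_blend = 6.260283^3 - 273.15 = 245.3476 - 273.15 = -27.8

-27.8 degC


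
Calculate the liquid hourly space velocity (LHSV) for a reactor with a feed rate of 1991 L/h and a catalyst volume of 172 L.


LHSV = volumetric feed rate / catalyst volume
= 1991 L/h / 172 L
= 11.58 h^-1

11.58 h^-1


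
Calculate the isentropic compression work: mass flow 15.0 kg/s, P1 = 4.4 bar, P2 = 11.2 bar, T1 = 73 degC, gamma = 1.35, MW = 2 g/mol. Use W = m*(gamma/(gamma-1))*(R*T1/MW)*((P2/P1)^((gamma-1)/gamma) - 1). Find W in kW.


Isentropic work: W = m*(gamma/(gamma-1))*(R*T1/MW)*((P2/P1)^((gamma-1)/gamma) - 1)
T1 = 73 + 273.15 = 346.15 K
Pressure ratio = 11.2 / 4.4 = 2.54545
Exponent = (1.35 - 1)/1.35 = 0.259259
(P2/P1)^exp - 1 = 2.54545^0.259259 - 1 = 0.274084
W = 15.0 * 1.35 / 0.35 * 8.314 * 346.15 / 2 * 0.274084 = 22820

22820 kW


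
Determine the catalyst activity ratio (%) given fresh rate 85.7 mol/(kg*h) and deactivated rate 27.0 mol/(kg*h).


Activity (%) = (rate_used / rate_fresh) * 100
rate_used = 27.0, rate_fresh = 85.7
= (27.0 / 85.7) * 100
= 0.3151 * 100 = 31.51

31.51 %


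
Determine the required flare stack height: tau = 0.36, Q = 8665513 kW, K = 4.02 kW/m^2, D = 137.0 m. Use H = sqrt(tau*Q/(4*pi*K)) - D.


tau*Q/(4*pi*K) = 0.36 * 8665513 / (4 * pi * 4.02) = 61753.4
sqrt(61753.4) = 248.502
H = 248.502 - 137.0 = 111.5

111.5 m


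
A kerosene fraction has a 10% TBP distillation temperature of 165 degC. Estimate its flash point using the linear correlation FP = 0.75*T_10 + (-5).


FP = 0.75 * 165 + (-5) = 118.75

118.75 degC


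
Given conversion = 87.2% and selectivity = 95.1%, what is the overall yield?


Overall yield = conversion (%) * selectivity (%) / 100
Conversion = 87.2%, Selectivity = 95.1%
Y = 87.2 * 95.1 / 100
= 82.9272 %

82.9272 %


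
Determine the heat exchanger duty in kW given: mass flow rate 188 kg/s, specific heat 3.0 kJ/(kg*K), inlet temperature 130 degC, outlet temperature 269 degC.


Q = m_dot * cp * delta_T
delta_T = 269 - 130 = 139 K
Q = 188 * 3.0 * 139
= 564 * 139
= 78396 kW

78396 kW


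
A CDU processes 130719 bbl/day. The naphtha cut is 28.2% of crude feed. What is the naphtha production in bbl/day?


Crude throughput = 130719 bbl/day
Fraction yield = 28.2%
yield = throughput * fraction / 100
yield = 130719 * 28.2 / 100 = 36862.758

36862.758 bbl/day


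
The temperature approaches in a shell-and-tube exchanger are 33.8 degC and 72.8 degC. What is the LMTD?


LMTD = (dT1 - dT2) / ln(dT1/dT2)
= (33.8 - 72.8) / ln(33.8 / 72.8) = -39 / -0.767255 = 50.83

50.83 degC


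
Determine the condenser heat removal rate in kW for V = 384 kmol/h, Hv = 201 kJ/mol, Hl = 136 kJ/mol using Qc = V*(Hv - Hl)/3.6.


Qc = 384 * (201 - 136) / 3.6 = 384 * 65 / 3.6 = 6933

6933 kW


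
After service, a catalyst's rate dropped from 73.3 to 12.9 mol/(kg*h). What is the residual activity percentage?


Activity (%) = (rate_used / rate_fresh) * 100
rate_used = 12.9, rate_fresh = 73.3
= (12.9 / 73.3) * 100
= 0.1760 * 100 = 17.60

17.60 %


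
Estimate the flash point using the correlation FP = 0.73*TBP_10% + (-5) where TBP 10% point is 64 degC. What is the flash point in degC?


FP = 0.73 * 64 + (-5) = 41.72

41.72 degC


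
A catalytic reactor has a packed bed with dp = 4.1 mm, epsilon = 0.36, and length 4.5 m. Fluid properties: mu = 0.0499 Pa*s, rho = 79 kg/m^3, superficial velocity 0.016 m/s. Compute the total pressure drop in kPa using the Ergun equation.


dp = 4.1 mm = 0.0041 m
Viscous term = 150*0.0499*0.016*(1-0.36)^2 / (0.0041^2*0.36^3) = 62545.6
Inertial term = 1.75*79*0.016^2*(1-0.36) / (0.0041*0.36^3) = 118.411
dP/L = 62545.6 + 118.411 = 62664 Pa/m
dP = 62664 * 4.5 / 1000 = 282.0 kPa

282.0 kPa


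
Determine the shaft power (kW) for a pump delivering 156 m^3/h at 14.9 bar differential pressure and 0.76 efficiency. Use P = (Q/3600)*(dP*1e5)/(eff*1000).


Q = 156 / 3600 = 0.0433333 m^3/s
P = 0.0433333 * (14.9 * 1e5) / 0.76 / 1000 = 84.96

84.96 kW


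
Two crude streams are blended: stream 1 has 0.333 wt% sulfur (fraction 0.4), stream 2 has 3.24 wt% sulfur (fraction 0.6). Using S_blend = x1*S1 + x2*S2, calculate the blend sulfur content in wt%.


Linear sulfur blending: S_blend = x1*S1 + x2*S2
Contribution 1: 0.4 * 0.333 = 0.1332 wt%
Contribution 2: 0.6 * 3.24 = 1.944 wt%
S_blend = 0.1332 + 1.944 = 2.0772

2.0772 wt%


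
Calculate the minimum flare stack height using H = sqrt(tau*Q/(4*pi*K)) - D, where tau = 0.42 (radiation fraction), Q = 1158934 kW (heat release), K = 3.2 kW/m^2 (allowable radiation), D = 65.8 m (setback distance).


tau*Q/(4*pi*K) = 0.42 * 1158934 / (4 * pi * 3.2) = 12104.5
sqrt(12104.5) = 110.02
H = 110.02 - 65.8 = 44.22

44.22 m


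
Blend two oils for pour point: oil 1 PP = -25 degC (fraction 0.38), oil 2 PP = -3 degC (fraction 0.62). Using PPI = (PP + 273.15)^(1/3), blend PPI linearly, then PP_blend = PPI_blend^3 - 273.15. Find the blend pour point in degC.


PPI_1 = (-25 + 273.15)^(1/3) = 6.284028
PPI_2 = (-3 + 273.15)^(1/3) = 6.464501
PPI_blend = 0.38 * 6.284028 + 0.62 * 6.464501 = 6.395921
PP_blend = 6.395921^3 - 273.15 = 261.6431 - 273.15 = -11.51

-11.51 degC


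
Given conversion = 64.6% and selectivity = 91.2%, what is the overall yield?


Overall yield = conversion (%) * selectivity (%) / 100
Conversion = 64.6%, Selectivity = 91.2%
Y = 64.6 * 91.2 / 100
= 58.9152 %

58.9152 %


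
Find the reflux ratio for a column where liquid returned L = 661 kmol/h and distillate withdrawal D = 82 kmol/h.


Reflux ratio definition: R = L / D (liquid returned / distillate withdrawn)
L = 661 kmol/h, D = 82 kmol/h
R = 661 / 82 = 8.061

8.061


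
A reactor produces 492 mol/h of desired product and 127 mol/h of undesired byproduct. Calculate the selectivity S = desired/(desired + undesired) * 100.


Selectivity = desired / (desired + undesired) * 100
Total products = 492 + 127 = 619 mol/h
S = 492 / 619 * 100
= 0.7948 * 100
= 79.48 %

79.48 %


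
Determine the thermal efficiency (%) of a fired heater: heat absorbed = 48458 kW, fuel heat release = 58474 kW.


Furnace efficiency = Q_absorbed / Q_fuel * 100
= 48458 / 58474 * 100 = 82.87

82.87 %


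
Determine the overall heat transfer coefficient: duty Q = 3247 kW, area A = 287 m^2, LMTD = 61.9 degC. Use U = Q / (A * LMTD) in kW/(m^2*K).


From Q = U*A*LMTD, U = Q / (A * LMTD)
U = 3247 / (287 * 61.9) = 3247 / 17765.3 = 0.1828

0.1828 kW/(m^2*K)


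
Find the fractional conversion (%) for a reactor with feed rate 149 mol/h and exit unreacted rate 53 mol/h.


X = (F_in - F_out) / F_in * 100
Moles reacted = 149 - 53 = 96
X = 96 / 149 * 100
= 0.6443 * 100
= 64.43 %

64.43 %


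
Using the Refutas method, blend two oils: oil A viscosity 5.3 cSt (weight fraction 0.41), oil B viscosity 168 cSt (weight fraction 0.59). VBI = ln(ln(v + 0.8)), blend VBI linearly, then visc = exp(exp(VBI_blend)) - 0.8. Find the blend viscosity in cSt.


Refutas method: VBN_i = 14.534*ln(ln(visc_i + 0.8)) + 10.975, blended linearly by mass fraction; since VBN is linear in VBI_i = ln(ln(visc_i + 0.8)) and the fractions sum to 1, blend VBI directly: visc = exp(exp(VBI_blend)) - 0.8
VBI_1 = ln(ln(5.3 + 0.8)) = 0.592381
VBI_2 = ln(ln(168 + 0.8)) = 1.63486
VBI_blend = 0.41 * 0.592381 + 0.59 * 1.63486 = 1.20744
visc_blend = exp(exp(1.20744)) - 0.8 = 27.56

27.56 cSt


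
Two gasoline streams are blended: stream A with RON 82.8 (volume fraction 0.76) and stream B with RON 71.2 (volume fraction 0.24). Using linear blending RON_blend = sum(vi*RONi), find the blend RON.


Linear blending: RON_blend = sum(vi * RONi)
Contribution 1: 0.76 * 82.8 = 62.928
Contribution 2: 0.24 * 71.2 = 17.088
RON_blend = 62.928 + 17.088 = 80.016

80.016


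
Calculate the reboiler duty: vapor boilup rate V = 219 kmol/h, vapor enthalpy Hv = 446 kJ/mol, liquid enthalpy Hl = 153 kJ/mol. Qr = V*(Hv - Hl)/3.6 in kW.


Qr = 219 * (446 - 153) / 3.6 = 219 * 293 / 3.6 = 17820

17820 kW


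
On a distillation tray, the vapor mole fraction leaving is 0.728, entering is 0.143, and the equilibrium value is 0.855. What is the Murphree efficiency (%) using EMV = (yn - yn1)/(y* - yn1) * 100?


Murphree vapor efficiency: EMV = (y_n - y_(n-1)) / (y*_n - y_(n-1)) * 100
EMV = (0.728 - 0.143) / (0.855 - 0.143) * 100 = 0.585 / 0.712 * 100 = 82.16

82.16 %


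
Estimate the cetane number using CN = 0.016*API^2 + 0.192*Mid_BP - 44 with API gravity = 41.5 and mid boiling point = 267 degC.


CN = 0.016 * 41.5^2 + 0.192 * 267 - 44
CN = 27.556 + 51.264 - 44 = 34.82

34.82


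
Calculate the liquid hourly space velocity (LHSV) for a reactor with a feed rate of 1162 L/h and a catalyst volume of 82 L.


LHSV = volumetric feed rate / catalyst volume
= 1162 L/h / 82 L
= 14.17 h^-1

14.17 h^-1


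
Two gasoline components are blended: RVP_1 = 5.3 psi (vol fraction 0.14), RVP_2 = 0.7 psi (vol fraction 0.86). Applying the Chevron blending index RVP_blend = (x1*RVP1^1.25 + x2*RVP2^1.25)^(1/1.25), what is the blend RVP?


Chevron index: RVP_blend = (sum xi*RVPi^1.25)^(1/1.25)
RVP^1.25 terms: 0.14 * 5.3^1.25 + 0.86 * 0.7^1.25 = 1.67647
RVP_blend = 1.67647^(1/1.25) = 1.512

1.512 psi


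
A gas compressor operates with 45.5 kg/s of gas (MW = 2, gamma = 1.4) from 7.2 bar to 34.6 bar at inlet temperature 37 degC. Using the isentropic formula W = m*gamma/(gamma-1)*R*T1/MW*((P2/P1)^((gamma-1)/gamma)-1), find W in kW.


Isentropic work: W = m*(gamma/(gamma-1))*(R*T1/MW)*((P2/P1)^((gamma-1)/gamma) - 1)
T1 = 37 + 273.15 = 310.15 K
Pressure ratio = 34.6 / 7.2 = 4.80556
Exponent = (1.4 - 1)/1.4 = 0.285714
(P2/P1)^exp - 1 = 4.80556^0.285714 - 1 = 0.565971
W = 45.5 * 1.4 / 0.4 * 8.314 * 310.15 / 2 * 0.565971 = 116200

116200 kW


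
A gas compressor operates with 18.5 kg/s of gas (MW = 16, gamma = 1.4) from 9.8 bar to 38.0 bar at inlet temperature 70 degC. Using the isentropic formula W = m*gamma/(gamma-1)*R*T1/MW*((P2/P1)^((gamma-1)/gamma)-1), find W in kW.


Isentropic work: W = m*(gamma/(gamma-1))*(R*T1/MW)*((P2/P1)^((gamma-1)/gamma) - 1)
T1 = 70 + 273.15 = 343.15 K
Pressure ratio = 38.0 / 9.8 = 3.87755
Exponent = (1.4 - 1)/1.4 = 0.285714
(P2/P1)^exp - 1 = 3.87755^0.285714 - 1 = 0.472852
W = 18.5 * 1.4 / 0.4 * 8.314 * 343.15 / 16 * 0.472852 = 5459

5459 kW


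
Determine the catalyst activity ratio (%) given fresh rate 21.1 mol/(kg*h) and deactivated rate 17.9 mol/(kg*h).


Activity (%) = (rate_used / rate_fresh) * 100
rate_used = 17.9, rate_fresh = 21.1
= (17.9 / 21.1) * 100
= 0.8483 * 100 = 84.83

84.83 %


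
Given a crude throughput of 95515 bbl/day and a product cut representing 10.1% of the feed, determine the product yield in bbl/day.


Crude throughput = 95515 bbl/day
Fraction yield = 10.1%
yield = throughput * fraction / 100
yield = 95515 * 10.1 / 100 = 9647.015

9647.015 bbl/day


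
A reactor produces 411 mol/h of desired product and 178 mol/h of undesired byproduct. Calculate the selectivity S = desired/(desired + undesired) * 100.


Selectivity = desired / (desired + undesired) * 100
Total products = 411 + 178 = 589 mol/h
S = 411 / 589 * 100
= 0.6978 * 100
= 69.78 %

69.78 %


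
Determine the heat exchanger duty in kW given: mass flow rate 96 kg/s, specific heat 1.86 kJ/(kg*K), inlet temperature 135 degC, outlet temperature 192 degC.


Q = m_dot * cp * delta_T
delta_T = 192 - 135 = 57 K
Q = 96 * 1.86 * 57
= 178.56 * 57
= 10177.92 kW

10177.92 kW


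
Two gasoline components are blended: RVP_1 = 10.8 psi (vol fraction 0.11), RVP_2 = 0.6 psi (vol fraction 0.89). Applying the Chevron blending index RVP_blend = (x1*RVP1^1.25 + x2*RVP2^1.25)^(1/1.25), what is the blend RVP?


Chevron index: RVP_blend = (sum xi*RVPi^1.25)^(1/1.25)
RVP^1.25 terms: 0.11 * 10.8^1.25 + 0.89 * 0.6^1.25 = 2.62362
RVP_blend = 2.62362^(1/1.25) = 2.163

2.163 psi


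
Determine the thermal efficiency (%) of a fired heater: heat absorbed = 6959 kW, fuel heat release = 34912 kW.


Furnace efficiency = Q_absorbed / Q_fuel * 100
= 6959 / 34912 * 100 = 19.93

19.93 %


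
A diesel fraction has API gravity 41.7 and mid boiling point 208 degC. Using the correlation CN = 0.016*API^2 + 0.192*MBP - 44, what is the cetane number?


CN = 0.016 * 41.7^2 + 0.192 * 208 - 44
CN = 27.82224 + 39.936 - 44 = 23.75824

23.75824


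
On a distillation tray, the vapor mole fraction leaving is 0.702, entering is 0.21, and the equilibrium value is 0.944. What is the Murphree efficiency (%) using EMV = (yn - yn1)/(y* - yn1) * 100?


Murphree vapor efficiency: EMV = (y_n - y_(n-1)) / (y*_n - y_(n-1)) * 100
EMV = (0.702 - 0.21) / (0.944 - 0.21) * 100 = 0.492 / 0.734 * 100 = 67.03

67.03 %


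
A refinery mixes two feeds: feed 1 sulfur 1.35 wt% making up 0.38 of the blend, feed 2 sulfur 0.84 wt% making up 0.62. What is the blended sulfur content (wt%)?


Linear sulfur blending: S_blend = x1*S1 + x2*S2
Contribution 1: 0.38 * 1.35 = 0.513 wt%
Contribution 2: 0.62 * 0.84 = 0.5208 wt%
S_blend = 0.513 + 0.5208 = 1.0338

1.0338 wt%


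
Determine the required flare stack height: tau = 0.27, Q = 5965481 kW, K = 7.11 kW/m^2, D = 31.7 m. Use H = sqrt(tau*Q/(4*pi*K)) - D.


tau*Q/(4*pi*K) = 0.27 * 5965481 / (4 * pi * 7.11) = 18027.3
sqrt(18027.3) = 134.266
H = 134.266 - 31.7 = 102.6

102.6 m


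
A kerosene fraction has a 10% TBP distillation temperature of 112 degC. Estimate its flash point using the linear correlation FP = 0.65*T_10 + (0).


FP = 0.65 * 112 + (0) = 72.8

72.8 degC


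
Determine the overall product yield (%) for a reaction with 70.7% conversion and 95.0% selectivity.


Overall yield = conversion (%) * selectivity (%) / 100
Conversion = 70.7%, Selectivity = 95.0%
Y = 70.7 * 95.0 / 100
= 67.165 %

67.165 %


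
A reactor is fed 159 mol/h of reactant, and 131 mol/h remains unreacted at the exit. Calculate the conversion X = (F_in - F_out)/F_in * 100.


X = (F_in - F_out) / F_in * 100
Moles reacted = 159 - 131 = 28
X = 28 / 159 * 100
= 0.1761 * 100
= 17.61 %

17.61 %


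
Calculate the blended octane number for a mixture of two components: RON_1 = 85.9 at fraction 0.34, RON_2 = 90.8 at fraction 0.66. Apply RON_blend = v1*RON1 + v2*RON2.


Linear blending: RON_blend = sum(vi * RONi)
Contribution 1: 0.34 * 85.9 = 29.206
Contribution 2: 0.66 * 90.8 = 59.928
RON_blend = 29.206 + 59.928 = 89.134

89.134


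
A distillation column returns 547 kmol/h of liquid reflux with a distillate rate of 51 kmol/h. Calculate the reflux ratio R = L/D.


Reflux ratio definition: R = L / D (liquid returned / distillate withdrawn)
L = 547 kmol/h, D = 51 kmol/h
R = 547 / 51 = 10.73

10.73


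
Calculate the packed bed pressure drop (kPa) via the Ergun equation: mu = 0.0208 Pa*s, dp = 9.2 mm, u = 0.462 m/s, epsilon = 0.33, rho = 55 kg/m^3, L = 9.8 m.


dp = 9.2 mm = 0.0092 m
Viscous term = 150*0.0208*0.462*(1-0.33)^2 / (0.0092^2*0.33^3) = 212730
Inertial term = 1.75*55*0.462^2*(1-0.33) / (0.0092*0.33^3) = 41632.2
dP/L = 212730 + 41632.2 = 254362 Pa/m
dP = 254362 * 9.8 / 1000 = 2493 kPa

2493 kPa


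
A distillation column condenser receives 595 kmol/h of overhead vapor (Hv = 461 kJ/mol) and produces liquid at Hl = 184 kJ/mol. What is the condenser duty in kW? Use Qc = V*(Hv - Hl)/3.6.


Qc = 595 * (461 - 184) / 3.6 = 595 * 277 / 3.6 = 45780

45780 kW


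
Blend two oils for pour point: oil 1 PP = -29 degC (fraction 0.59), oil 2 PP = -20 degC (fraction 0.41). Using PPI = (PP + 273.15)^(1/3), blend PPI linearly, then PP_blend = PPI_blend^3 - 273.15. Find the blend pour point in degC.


PPI_1 = (-29 + 273.15)^(1/3) = 6.25008
PPI_2 = (-20 + 273.15)^(1/3) = 6.325953
PPI_blend = 0.59 * 6.25008 + 0.41 * 6.325953 = 6.281188
PP_blend = 6.281188^3 - 273.15 = 247.8137 - 273.15 = -25.34

-25.34 degC


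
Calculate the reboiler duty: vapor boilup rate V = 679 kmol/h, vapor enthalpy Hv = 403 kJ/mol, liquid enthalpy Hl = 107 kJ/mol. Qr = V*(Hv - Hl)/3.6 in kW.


Qr = 679 * (403 - 107) / 3.6 = 679 * 296 / 3.6 = 55830

55830 kW


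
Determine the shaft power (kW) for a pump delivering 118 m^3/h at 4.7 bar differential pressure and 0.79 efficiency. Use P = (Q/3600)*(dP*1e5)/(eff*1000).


Q = 118 / 3600 = 0.0327778 m^3/s
P = 0.0327778 * (4.7 * 1e5) / 0.79 / 1000 = 19.50

19.50 kW


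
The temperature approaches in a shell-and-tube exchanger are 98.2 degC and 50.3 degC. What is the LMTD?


LMTD = (dT1 - dT2) / ln(dT1/dT2)
= (98.2 - 50.3) / ln(98.2 / 50.3) = 47.9 / 0.669001 = 71.60

71.60 degC


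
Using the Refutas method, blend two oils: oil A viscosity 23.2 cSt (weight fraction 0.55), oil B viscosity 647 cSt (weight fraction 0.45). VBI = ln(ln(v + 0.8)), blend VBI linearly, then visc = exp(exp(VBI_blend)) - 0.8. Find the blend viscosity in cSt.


Refutas method: VBN_i = 14.534*ln(ln(visc_i + 0.8)) + 10.975, blended linearly by mass fraction; since VBN is linear in VBI_i = ln(ln(visc_i + 0.8)) and the fractions sum to 1, blend VBI directly: visc = exp(exp(VBI_blend)) - 0.8
VBI_1 = ln(ln(23.2 + 0.8)) = 1.15627
VBI_2 = ln(ln(647 + 0.8)) = 1.86773
VBI_blend = 0.55 * 1.15627 + 0.45 * 1.86773 = 1.47643
visc_blend = exp(exp(1.47643)) - 0.8 = 78.82

78.82 cSt


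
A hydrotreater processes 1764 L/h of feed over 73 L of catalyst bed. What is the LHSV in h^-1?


LHSV = volumetric feed rate / catalyst volume
= 1764 L/h / 73 L
= 24.16 h^-1

24.16 h^-1


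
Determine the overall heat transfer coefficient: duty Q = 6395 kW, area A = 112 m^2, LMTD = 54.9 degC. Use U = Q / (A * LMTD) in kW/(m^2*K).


From Q = U*A*LMTD, U = Q / (A * LMTD)
U = 6395 / (112 * 54.9) = 6395 / 6148.8 = 1.040

1.040 kW/(m^2*K)


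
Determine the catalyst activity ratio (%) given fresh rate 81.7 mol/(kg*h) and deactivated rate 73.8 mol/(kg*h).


Activity (%) = (rate_used / rate_fresh) * 100
rate_used = 73.8, rate_fresh = 81.7
= (73.8 / 81.7) * 100
= 0.9033 * 100 = 90.33

90.33 %


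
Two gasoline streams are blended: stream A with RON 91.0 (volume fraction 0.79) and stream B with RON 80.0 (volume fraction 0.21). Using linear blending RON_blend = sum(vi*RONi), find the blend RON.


Linear blending: RON_blend = sum(vi * RONi)
Contribution 1: 0.79 * 91.0 = 71.89
Contribution 2: 0.21 * 80.0 = 16.8
RON_blend = 71.89 + 16.8 = 88.69

88.69


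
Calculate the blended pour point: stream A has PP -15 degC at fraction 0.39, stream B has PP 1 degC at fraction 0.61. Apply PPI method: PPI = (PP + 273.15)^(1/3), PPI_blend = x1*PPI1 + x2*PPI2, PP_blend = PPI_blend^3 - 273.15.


PPI_1 = (-15 + 273.15)^(1/3) = 6.36733
PPI_2 = (1 + 273.15)^(1/3) = 6.49625
PPI_blend = 0.39 * 6.36733 + 0.61 * 6.49625 = 6.445971
PP_blend = 6.445971^3 - 273.15 = 267.8336 - 273.15 = -5.32

-5.32 degC


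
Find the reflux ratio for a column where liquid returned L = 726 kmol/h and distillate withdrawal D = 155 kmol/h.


Reflux ratio definition: R = L / D (liquid returned / distillate withdrawn)
L = 726 kmol/h, D = 155 kmol/h
R = 726 / 155 = 4.684

4.684


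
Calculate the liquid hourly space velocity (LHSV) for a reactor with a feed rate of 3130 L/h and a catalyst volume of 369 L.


LHSV = volumetric feed rate / catalyst volume
= 3130 L/h / 369 L
= 8.482 h^-1

8.482 h^-1


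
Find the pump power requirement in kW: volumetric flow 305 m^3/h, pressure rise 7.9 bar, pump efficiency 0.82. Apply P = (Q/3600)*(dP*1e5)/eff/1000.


Q = 305 / 3600 = 0.0847222 m^3/s
P = 0.0847222 * (7.9 * 1e5) / 0.82 / 1000 = 81.62

81.62 kW


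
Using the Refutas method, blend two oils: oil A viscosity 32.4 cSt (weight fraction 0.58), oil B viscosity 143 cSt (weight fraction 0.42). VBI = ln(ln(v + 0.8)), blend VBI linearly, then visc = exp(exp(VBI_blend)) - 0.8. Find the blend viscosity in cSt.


Refutas method: VBN_i = 14.534*ln(ln(visc_i + 0.8)) + 10.975, blended linearly by mass fraction; since VBN is linear in VBI_i = ln(ln(visc_i + 0.8)) and the fractions sum to 1, blend VBI directly: visc = exp(exp(VBI_blend)) - 0.8
VBI_1 = ln(ln(32.4 + 0.8)) = 1.25349
VBI_2 = ln(ln(143 + 0.8)) = 1.6031
VBI_blend = 0.58 * 1.25349 + 0.42 * 1.6031 = 1.40033
visc_blend = exp(exp(1.40033)) - 0.8 = 56.97

56.97 cSt


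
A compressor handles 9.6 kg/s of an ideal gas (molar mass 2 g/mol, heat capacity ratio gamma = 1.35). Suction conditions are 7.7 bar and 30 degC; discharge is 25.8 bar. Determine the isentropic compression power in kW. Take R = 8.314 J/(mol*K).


Isentropic work: W = m*(gamma/(gamma-1))*(R*T1/MW)*((P2/P1)^((gamma-1)/gamma) - 1)
T1 = 30 + 273.15 = 303.15 K
Pressure ratio = 25.8 / 7.7 = 3.35065
Exponent = (1.35 - 1)/1.35 = 0.259259
(P2/P1)^exp - 1 = 3.35065^0.259259 - 1 = 0.368184
W = 9.6 * 1.35 / 0.35 * 8.314 * 303.15 / 2 * 0.368184 = 17180

17180 kW


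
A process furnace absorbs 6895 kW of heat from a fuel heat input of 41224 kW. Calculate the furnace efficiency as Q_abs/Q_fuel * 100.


Furnace efficiency = Q_absorbed / Q_fuel * 100
= 6895 / 41224 * 100 = 16.73

16.73 %


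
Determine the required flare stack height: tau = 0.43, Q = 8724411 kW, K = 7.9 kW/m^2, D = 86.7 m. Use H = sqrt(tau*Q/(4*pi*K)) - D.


tau*Q/(4*pi*K) = 0.43 * 8724411 / (4 * pi * 7.9) = 37789.2
sqrt(37789.2) = 194.394
H = 194.394 - 86.7 = 107.7

107.7 m


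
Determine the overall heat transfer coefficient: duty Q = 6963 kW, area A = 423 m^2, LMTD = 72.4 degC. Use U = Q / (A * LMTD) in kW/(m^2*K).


From Q = U*A*LMTD, U = Q / (A * LMTD)
U = 6963 / (423 * 72.4) = 6963 / 30625.2 = 0.2274

0.2274 kW/(m^2*K)


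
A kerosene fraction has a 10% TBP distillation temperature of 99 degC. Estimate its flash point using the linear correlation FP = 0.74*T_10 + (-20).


FP = 0.74 * 99 + (-20) = 53.26

53.26 degC


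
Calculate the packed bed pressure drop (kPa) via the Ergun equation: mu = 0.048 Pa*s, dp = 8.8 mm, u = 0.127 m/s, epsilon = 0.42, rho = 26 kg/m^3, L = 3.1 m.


dp = 8.8 mm = 0.0088 m
Viscous term = 150*0.048*0.127*(1-0.42)^2 / (0.0088^2*0.42^3) = 53614.1
Inertial term = 1.75*26*0.127^2*(1-0.42) / (0.0088*0.42^3) = 652.854
dP/L = 53614.1 + 652.854 = 54267 Pa/m
dP = 54267 * 3.1 / 1000 = 168.2 kPa

168.2 kPa


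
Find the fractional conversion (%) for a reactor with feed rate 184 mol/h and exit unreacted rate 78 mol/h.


X = (F_in - F_out) / F_in * 100
Moles reacted = 184 - 78 = 106
X = 106 / 184 * 100
= 0.5761 * 100
= 57.61 %

57.61 %


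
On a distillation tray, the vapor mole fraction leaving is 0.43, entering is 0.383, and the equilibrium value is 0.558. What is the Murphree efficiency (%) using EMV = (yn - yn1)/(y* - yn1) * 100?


Murphree vapor efficiency: EMV = (y_n - y_(n-1)) / (y*_n - y_(n-1)) * 100
EMV = (0.43 - 0.383) / (0.558 - 0.383) * 100 = 0.047 / 0.175 * 100 = 26.86

26.86 %


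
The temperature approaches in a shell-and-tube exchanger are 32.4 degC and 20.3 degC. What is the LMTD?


LMTD = (dT1 - dT2) / ln(dT1/dT2)
= (32.4 - 20.3) / ln(32.4 / 20.3) = 12.1 / 0.467538 = 25.88

25.88 degC


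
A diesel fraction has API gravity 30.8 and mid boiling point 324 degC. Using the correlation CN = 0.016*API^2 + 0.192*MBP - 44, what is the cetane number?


CN = 0.016 * 30.8^2 + 0.192 * 324 - 44
CN = 15.17824 + 62.208 - 44 = 33.38624

33.38624


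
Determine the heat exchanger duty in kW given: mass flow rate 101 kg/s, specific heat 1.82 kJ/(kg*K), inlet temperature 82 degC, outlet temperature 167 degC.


Q = m_dot * cp * delta_T
delta_T = 167 - 82 = 85 K
Q = 101 * 1.82 * 85
= 183.82 * 85
= 15624.7 kW

15624.7 kW


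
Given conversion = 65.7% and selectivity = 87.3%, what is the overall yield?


Overall yield = conversion (%) * selectivity (%) / 100
Conversion = 65.7%, Selectivity = 87.3%
Y = 65.7 * 87.3 / 100
= 57.3561 %

57.3561 %


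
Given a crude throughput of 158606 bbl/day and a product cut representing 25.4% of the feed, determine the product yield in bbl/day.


Crude throughput = 158606 bbl/day
Fraction yield = 25.4%
yield = throughput * fraction / 100
yield = 158606 * 25.4 / 100 = 40285.924

40285.924 bbl/day


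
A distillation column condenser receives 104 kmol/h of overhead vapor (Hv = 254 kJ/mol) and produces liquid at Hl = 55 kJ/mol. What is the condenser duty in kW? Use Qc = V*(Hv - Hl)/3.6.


Qc = 104 * (254 - 55) / 3.6 = 104 * 199 / 3.6 = 5749

5749 kW


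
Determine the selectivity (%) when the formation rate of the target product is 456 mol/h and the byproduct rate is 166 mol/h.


Selectivity = desired / (desired + undesired) * 100
Total products = 456 + 166 = 622 mol/h
S = 456 / 622 * 100
= 0.7331 * 100
= 73.31 %

73.31 %


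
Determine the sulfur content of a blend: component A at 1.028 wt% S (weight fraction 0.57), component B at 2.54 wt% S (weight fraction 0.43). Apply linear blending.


Linear sulfur blending: S_blend = x1*S1 + x2*S2
Contribution 1: 0.57 * 1.028 = 0.58596 wt%
Contribution 2: 0.43 * 2.54 = 1.0922 wt%
S_blend = 0.58596 + 1.0922 = 1.67816

1.67816 wt%


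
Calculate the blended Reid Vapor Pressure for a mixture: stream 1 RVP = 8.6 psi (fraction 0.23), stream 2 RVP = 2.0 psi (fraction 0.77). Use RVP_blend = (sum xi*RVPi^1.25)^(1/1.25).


Chevron index: RVP_blend = (sum xi*RVPi^1.25)^(1/1.25)
RVP^1.25 terms: 0.23 * 8.6^1.25 + 0.77 * 2.0^1.25 = 5.21866
RVP_blend = 5.21866^(1/1.25) = 3.750

3.750 psi


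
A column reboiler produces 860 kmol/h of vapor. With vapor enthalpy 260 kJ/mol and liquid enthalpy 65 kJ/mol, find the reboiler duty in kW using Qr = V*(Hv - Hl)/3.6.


Qr = 860 * (260 - 65) / 3.6 = 860 * 195 / 3.6 = 46580

46580 kW


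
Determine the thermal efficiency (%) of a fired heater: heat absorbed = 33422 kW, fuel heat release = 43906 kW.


Furnace efficiency = Q_absorbed / Q_fuel * 100
= 33422 / 43906 * 100 = 76.12

76.12 %


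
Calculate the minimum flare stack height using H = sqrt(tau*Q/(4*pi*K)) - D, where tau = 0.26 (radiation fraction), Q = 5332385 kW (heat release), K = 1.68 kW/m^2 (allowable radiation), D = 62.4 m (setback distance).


tau*Q/(4*pi*K) = 0.26 * 5332385 / (4 * pi * 1.68) = 65671.3
sqrt(65671.3) = 256.264
H = 256.264 - 62.4 = 193.9

193.9 m


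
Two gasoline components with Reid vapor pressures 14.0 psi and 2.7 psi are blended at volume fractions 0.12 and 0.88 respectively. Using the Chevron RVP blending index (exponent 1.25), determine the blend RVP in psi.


Chevron index: RVP_blend = (sum xi*RVPi^1.25)^(1/1.25)
RVP^1.25 terms: 0.12 * 14.0^1.25 + 0.88 * 2.7^1.25 = 6.29539
RVP_blend = 6.29539^(1/1.25) = 4.357

4.357 psi


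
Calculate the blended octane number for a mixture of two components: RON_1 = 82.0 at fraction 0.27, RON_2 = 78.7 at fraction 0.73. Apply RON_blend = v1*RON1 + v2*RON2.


Linear blending: RON_blend = sum(vi * RONi)
Contribution 1: 0.27 * 82.0 = 22.14
Contribution 2: 0.73 * 78.7 = 57.451
RON_blend = 22.14 + 57.451 = 79.591

79.591


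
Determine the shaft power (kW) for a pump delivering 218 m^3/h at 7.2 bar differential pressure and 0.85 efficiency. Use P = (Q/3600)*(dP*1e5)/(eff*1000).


Q = 218 / 3600 = 0.0605556 m^3/s
P = 0.0605556 * (7.2 * 1e5) / 0.85 / 1000 = 51.29

51.29 kW


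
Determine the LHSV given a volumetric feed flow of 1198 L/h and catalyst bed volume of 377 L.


LHSV = volumetric feed rate / catalyst volume
= 1198 L/h / 377 L
= 3.178 h^-1

3.178 h^-1


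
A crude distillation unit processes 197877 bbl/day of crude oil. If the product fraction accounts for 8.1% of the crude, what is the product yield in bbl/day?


Crude throughput = 197877 bbl/day
Fraction yield = 8.1%
yield = throughput * fraction / 100
yield = 197877 * 8.1 / 100 = 16028.037

16028.037 bbl/day


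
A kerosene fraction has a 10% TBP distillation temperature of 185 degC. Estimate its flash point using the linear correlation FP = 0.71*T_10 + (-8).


FP = 0.71 * 185 + (-8) = 123.35

123.35 degC


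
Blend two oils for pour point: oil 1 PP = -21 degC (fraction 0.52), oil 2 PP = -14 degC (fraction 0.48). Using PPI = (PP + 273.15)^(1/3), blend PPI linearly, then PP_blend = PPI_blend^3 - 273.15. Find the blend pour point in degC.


PPI_1 = (-21 + 273.15)^(1/3) = 6.317613
PPI_2 = (-14 + 273.15)^(1/3) = 6.375541
PPI_blend = 0.52 * 6.317613 + 0.48 * 6.375541 = 6.345418
PP_blend = 6.345418^3 - 273.15 = 255.494 - 273.15 = -17.66

-17.66 degC


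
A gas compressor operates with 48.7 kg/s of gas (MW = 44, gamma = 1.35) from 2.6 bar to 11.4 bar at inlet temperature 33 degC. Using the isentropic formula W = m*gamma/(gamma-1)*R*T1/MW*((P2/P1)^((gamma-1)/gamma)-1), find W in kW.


Isentropic work: W = m*(gamma/(gamma-1))*(R*T1/MW)*((P2/P1)^((gamma-1)/gamma) - 1)
T1 = 33 + 273.15 = 306.15 K
Pressure ratio = 11.4 / 2.6 = 4.38462
Exponent = (1.35 - 1)/1.35 = 0.259259
(P2/P1)^exp - 1 = 4.38462^0.259259 - 1 = 0.466988
W = 48.7 * 1.35 / 0.35 * 8.314 * 306.15 / 44 * 0.466988 = 5074

5074 kW


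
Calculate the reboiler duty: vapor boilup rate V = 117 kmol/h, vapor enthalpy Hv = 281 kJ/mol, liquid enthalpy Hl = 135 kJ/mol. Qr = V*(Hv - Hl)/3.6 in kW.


Qr = 117 * (281 - 135) / 3.6 = 117 * 146 / 3.6 = 4745

4745 kW


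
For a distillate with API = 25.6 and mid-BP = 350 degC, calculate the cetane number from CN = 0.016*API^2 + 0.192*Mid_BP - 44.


CN = 0.016 * 25.6^2 + 0.192 * 350 - 44
CN = 10.48576 + 67.2 - 44 = 33.68576

33.68576


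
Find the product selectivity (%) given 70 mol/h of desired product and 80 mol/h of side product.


Selectivity = desired / (desired + undesired) * 100
Total products = 70 + 80 = 150 mol/h
S = 70 / 150 * 100
= 0.4667 * 100
= 46.67 %

46.67 %


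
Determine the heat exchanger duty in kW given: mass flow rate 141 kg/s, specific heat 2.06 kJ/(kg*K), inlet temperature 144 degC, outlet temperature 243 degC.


Q = m_dot * cp * delta_T
delta_T = 243 - 144 = 99 K
Q = 141 * 2.06 * 99
= 290.46 * 99
= 28755.54 kW

28755.54 kW


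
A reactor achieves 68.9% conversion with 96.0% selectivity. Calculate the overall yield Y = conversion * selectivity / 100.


Overall yield = conversion (%) * selectivity (%) / 100
Conversion = 68.9%, Selectivity = 96.0%
Y = 68.9 * 96.0 / 100
= 66.144 %

66.144 %


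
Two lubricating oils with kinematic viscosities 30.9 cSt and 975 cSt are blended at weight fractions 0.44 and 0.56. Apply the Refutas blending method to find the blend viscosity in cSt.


Refutas method: VBN_i = 14.534*ln(ln(visc_i + 0.8)) + 10.975, blended linearly by mass fraction; since VBN is linear in VBI_i = ln(ln(visc_i + 0.8)) and the fractions sum to 1, blend VBI directly: visc = exp(exp(VBI_blend)) - 0.8
VBI_1 = ln(ln(30.9 + 0.8)) = 1.2402
VBI_2 = ln(ln(975 + 0.8)) = 1.92909
VBI_blend = 0.44 * 1.2402 + 0.56 * 1.92909 = 1.62598
visc_blend = exp(exp(1.62598)) - 0.8 = 160.5

160.5 cSt


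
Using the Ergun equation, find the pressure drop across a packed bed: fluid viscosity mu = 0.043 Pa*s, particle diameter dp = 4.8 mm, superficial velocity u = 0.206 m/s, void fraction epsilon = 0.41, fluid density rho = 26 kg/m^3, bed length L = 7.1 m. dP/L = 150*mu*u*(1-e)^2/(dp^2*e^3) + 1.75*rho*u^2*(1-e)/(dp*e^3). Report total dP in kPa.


dp = 4.8 mm = 0.0048 m
Viscous term = 150*0.043*0.206*(1-0.41)^2 / (0.0048^2*0.41^3) = 291271
Inertial term = 1.75*26*0.206^2*(1-0.41) / (0.0048*0.41^3) = 3443.54
dP/L = 291271 + 3443.54 = 294715 Pa/m
dP = 294715 * 7.1 / 1000 = 2092 kPa

2092 kPa


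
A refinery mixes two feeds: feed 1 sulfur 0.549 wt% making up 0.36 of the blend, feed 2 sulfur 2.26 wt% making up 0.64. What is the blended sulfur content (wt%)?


Linear sulfur blending: S_blend = x1*S1 + x2*S2
Contribution 1: 0.36 * 0.549 = 0.19764 wt%
Contribution 2: 0.64 * 2.26 = 1.4464 wt%
S_blend = 0.19764 + 1.4464 = 1.64404

1.64404 wt%


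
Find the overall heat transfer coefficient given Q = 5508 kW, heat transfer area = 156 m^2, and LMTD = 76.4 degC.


From Q = U*A*LMTD, U = Q / (A * LMTD)
U = 5508 / (156 * 76.4) = 5508 / 11918.4 = 0.4621

0.4621 kW/(m^2*K)


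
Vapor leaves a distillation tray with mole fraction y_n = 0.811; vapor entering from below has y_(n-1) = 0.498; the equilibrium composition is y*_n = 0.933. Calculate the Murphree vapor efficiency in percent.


Murphree vapor efficiency: EMV = (y_n - y_(n-1)) / (y*_n - y_(n-1)) * 100
EMV = (0.811 - 0.498) / (0.933 - 0.498) * 100 = 0.313 / 0.435 * 100 = 71.95

71.95 %


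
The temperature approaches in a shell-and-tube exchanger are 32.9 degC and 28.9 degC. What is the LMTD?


LMTD = (dT1 - dT2) / ln(dT1/dT2)
= (32.9 - 28.9) / ln(32.9 / 28.9) = 4 / 0.129631 = 30.86

30.86 degC


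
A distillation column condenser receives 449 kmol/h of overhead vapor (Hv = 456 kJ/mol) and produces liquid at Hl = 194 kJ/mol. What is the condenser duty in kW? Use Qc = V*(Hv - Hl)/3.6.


Qc = 449 * (456 - 194) / 3.6 = 449 * 262 / 3.6 = 32680

32680 kW


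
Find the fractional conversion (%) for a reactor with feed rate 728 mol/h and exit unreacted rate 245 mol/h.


X = (F_in - F_out) / F_in * 100
Moles reacted = 728 - 245 = 483
X = 483 / 728 * 100
= 0.6635 * 100
= 66.35 %

66.35 %


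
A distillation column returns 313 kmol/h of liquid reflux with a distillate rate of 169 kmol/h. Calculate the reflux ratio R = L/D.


Reflux ratio definition: R = L / D (liquid returned / distillate withdrawn)
L = 313 kmol/h, D = 169 kmol/h
R = 313 / 169 = 1.852

1.852


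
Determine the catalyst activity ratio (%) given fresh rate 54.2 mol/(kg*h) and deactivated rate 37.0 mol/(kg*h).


Activity (%) = (rate_used / rate_fresh) * 100
rate_used = 37.0, rate_fresh = 54.2
= (37.0 / 54.2) * 100
= 0.6827 * 100 = 68.27

68.27 %


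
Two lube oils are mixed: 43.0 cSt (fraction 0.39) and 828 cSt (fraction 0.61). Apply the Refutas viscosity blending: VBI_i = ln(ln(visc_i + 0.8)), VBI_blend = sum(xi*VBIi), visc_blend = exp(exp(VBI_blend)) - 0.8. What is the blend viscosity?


Refutas method: VBN_i = 14.534*ln(ln(visc_i + 0.8)) + 10.975, blended linearly by mass fraction; since VBN is linear in VBI_i = ln(ln(visc_i + 0.8)) and the fractions sum to 1, blend VBI directly: visc = exp(exp(VBI_blend)) - 0.8
VBI_1 = ln(ln(43.0 + 0.8)) = 1.32963
VBI_2 = ln(ln(828 + 0.8)) = 1.90509
VBI_blend = 0.39 * 1.32963 + 0.61 * 1.90509 = 1.68066
visc_blend = exp(exp(1.68066)) - 0.8 = 213.9

213.9 cSt


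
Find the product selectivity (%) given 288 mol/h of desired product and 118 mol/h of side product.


Selectivity = desired / (desired + undesired) * 100
Total products = 288 + 118 = 406 mol/h
S = 288 / 406 * 100
= 0.7094 * 100
= 70.94 %

70.94 %


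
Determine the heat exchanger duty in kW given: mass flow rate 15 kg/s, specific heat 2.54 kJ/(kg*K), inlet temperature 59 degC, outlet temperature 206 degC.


Q = m_dot * cp * delta_T
delta_T = 206 - 59 = 147 K
Q = 15 * 2.54 * 147
= 38.1 * 147
= 5600.7 kW

5600.7 kW


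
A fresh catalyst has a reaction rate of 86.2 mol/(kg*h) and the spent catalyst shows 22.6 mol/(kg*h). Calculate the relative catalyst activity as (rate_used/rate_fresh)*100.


Activity (%) = (rate_used / rate_fresh) * 100
rate_used = 22.6, rate_fresh = 86.2
= (22.6 / 86.2) * 100
= 0.2622 * 100 = 26.22

26.22 %


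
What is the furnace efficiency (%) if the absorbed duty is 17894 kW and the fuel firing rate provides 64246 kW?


Furnace efficiency = Q_absorbed / Q_fuel * 100
= 17894 / 64246 * 100 = 27.85

27.85 %


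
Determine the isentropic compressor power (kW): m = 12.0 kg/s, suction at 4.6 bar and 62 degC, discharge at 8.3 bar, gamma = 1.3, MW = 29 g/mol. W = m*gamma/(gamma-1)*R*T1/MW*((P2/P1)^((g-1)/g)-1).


Isentropic work: W = m*(gamma/(gamma-1))*(R*T1/MW)*((P2/P1)^((gamma-1)/gamma) - 1)
T1 = 62 + 273.15 = 335.15 K
Pressure ratio = 8.3 / 4.6 = 1.80435
Exponent = (1.3 - 1)/1.3 = 0.230769
(P2/P1)^exp - 1 = 1.80435^0.230769 - 1 = 0.145911
W = 12.0 * 1.3 / 0.3 * 8.314 * 335.15 / 29 * 0.145911 = 729.0

729.0 kW


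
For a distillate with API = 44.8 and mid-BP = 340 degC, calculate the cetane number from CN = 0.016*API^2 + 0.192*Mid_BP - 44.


CN = 0.016 * 44.8^2 + 0.192 * 340 - 44
CN = 32.11264 + 65.28 - 44 = 53.39264

53.39264


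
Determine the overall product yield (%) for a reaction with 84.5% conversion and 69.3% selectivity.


Overall yield = conversion (%) * selectivity (%) / 100
Conversion = 84.5%, Selectivity = 69.3%
Y = 84.5 * 69.3 / 100
= 58.5585 %

58.5585 %


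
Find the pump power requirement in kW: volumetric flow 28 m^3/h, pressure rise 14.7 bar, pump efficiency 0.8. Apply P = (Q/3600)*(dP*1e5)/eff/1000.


Q = 28 / 3600 = 0.00777778 m^3/s
P = 0.00777778 * (14.7 * 1e5) / 0.8 / 1000 = 14.29

14.29 kW


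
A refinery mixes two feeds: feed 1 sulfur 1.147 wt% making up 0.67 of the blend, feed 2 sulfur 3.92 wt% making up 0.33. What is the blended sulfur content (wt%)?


Linear sulfur blending: S_blend = x1*S1 + x2*S2
Contribution 1: 0.67 * 1.147 = 0.76849 wt%
Contribution 2: 0.33 * 3.92 = 1.2936 wt%
S_blend = 0.76849 + 1.2936 = 2.06209

2.06209 wt%


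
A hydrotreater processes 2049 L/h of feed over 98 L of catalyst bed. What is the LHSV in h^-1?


LHSV = volumetric feed rate / catalyst volume
= 2049 L/h / 98 L
= 20.91 h^-1

20.91 h^-1


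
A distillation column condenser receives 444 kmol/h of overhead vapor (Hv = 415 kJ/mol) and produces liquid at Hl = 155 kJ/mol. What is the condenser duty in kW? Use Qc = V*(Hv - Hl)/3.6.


Qc = 444 * (415 - 155) / 3.6 = 444 * 260 / 3.6 = 32070

32070 kW


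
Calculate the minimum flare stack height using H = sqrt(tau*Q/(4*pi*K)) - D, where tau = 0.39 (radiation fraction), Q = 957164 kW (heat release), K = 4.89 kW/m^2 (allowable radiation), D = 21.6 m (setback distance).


tau*Q/(4*pi*K) = 0.39 * 957164 / (4 * pi * 4.89) = 6074.8
sqrt(6074.8) = 77.941
H = 77.941 - 21.6 = 56.34

56.34 m


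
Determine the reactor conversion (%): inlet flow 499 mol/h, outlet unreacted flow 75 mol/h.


X = (F_in - F_out) / F_in * 100
Moles reacted = 499 - 75 = 424
X = 424 / 499 * 100
= 0.8497 * 100
= 84.97 %

84.97 %


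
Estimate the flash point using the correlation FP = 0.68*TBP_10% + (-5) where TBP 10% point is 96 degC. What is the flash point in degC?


FP = 0.68 * 96 + (-5) = 60.28

60.28 degC


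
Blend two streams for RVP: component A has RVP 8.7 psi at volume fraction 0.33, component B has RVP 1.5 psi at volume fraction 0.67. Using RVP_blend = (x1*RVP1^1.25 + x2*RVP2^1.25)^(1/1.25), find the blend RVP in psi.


Chevron index: RVP_blend = (sum xi*RVPi^1.25)^(1/1.25)
RVP^1.25 terms: 0.33 * 8.7^1.25 + 0.67 * 1.5^1.25 = 6.04297
RVP_blend = 6.04297^(1/1.25) = 4.217

4.217 psi


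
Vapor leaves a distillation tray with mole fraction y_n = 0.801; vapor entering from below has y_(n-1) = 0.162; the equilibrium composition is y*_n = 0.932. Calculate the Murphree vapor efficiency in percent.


Murphree vapor efficiency: EMV = (y_n - y_(n-1)) / (y*_n - y_(n-1)) * 100
EMV = (0.801 - 0.162) / (0.932 - 0.162) * 100 = 0.639 / 0.77 * 100 = 82.99

82.99 %


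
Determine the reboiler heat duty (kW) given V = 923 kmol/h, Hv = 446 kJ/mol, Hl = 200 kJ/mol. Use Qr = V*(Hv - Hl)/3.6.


Qr = 923 * (446 - 200) / 3.6 = 923 * 246 / 3.6 = 63070

63070 kW


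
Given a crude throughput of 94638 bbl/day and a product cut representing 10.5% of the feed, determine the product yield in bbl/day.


Crude throughput = 94638 bbl/day
Fraction yield = 10.5%
yield = throughput * fraction / 100
yield = 94638 * 10.5 / 100 = 9936.99

9936.99 bbl/day


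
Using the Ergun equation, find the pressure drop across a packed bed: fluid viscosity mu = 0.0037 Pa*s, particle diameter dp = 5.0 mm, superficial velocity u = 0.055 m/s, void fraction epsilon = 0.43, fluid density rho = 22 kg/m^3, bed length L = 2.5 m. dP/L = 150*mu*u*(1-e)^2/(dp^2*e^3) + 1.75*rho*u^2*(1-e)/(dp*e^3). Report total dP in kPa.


dp = 5.0 mm = 0.005 m
Viscous term = 150*0.0037*0.055*(1-0.43)^2 / (0.005^2*0.43^3) = 4989.53
Inertial term = 1.75*22*0.055^2*(1-0.43) / (0.005*0.43^3) = 166.988
dP/L = 4989.53 + 166.988 = 5156.52 Pa/m
dP = 5156.52 * 2.5 / 1000 = 12.89 kPa

12.89 kPa
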